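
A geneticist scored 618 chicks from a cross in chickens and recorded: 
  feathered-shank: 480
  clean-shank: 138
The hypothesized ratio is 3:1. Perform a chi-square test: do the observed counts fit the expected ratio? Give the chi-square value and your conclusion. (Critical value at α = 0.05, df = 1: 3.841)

Total ratio parts = 4. Expected numbers out of 618:
  feathered-shank: 618 × 3/4 = 463.5
  clean-shank: 618 × 1/4 = 154.5
χ² = Σ (O − E)² / E
  feathered-shank: (480 − 463.5)² / 463.5 = 0.5874
  clean-shank: (138 − 154.5)² / 154.5 = 1.7621
χ² = 0.5874 + 1.7621 = 2.3495 ≈ 2.350
Degrees of freedom = 2 − 1 = 1; critical value at α = 0.05 is 3.841.
Since 2.350 < 3.841, we fail to reject the null hypothesis — the data are consistent with the 3:1 ratio.

2.350; consistent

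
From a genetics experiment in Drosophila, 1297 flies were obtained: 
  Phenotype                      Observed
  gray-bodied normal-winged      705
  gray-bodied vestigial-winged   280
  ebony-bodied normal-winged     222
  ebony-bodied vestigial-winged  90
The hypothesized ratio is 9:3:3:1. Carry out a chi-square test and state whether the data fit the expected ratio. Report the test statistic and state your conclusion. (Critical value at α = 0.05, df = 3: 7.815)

Expected counts for N = 1297 under a 9:3:3:1 ratio (total parts = 16):
  gray-bodied normal-winged: 1297 × 9/16 = 729.5625
  gray-bodied vestigial-winged: 1297 × 3/16 = 243.1875
  ebony-bodied normal-winged: 1297 × 3/16 = 243.1875
  ebony-bodied vestigial-winged: 1297 × 1/16 = 81.0625
χ² = Σ (O − E)² / E
  gray-bodied normal-winged: (705 − 729.5625)² / 729.5625 = 0.8270
  gray-bodied vestigial-winged: (280 − 243.1875)² / 243.1875 = 5.5725
  ebony-bodied normal-winged: (222 − 243.1875)² / 243.1875 = 1.8459
  ebony-bodied vestigial-winged: (90 − 81.0625)² / 81.0625 = 0.9854
χ² = 0.8270 + 5.5725 + 1.8459 + 0.9854 = 9.2308 ≈ 9.231
Degrees of freedom = 4 − 1 = 3; critical value at α = 0.05 is 7.815.
Since 9.231 > 7.815, we reject the null hypothesis — the data do not fit the 9:3:3:1 ratio.

9.231; not consistent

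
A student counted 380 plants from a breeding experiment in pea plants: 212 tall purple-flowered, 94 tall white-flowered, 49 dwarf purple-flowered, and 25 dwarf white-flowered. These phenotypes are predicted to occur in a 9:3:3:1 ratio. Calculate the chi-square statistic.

14.292

Expected counts for N = 380 under a 9:3:3:1 ratio (total parts = 16):
  tall purple-flowered: 380 × 9/16 = 213.75
  tall white-flowered: 380 × 3/16 = 71.25
  dwarf purple-flowered: 380 × 3/16 = 71.25
  dwarf white-flowered: 380 × 1/16 = 23.75
χ² = Σ (O − E)² / E
  tall purple-flowered: (212 − 213.75)² / 213.75 = 0.0143
  tall white-flowered: (94 − 71.25)² / 71.25 = 7.2640
  dwarf purple-flowered: (49 − 71.25)² / 71.25 = 6.9482
  dwarf white-flowered: (25 − 23.75)² / 23.75 = 0.0658
χ² = 0.0143 + 7.2640 + 6.9482 + 0.0658 = 14.2923 ≈ 14.292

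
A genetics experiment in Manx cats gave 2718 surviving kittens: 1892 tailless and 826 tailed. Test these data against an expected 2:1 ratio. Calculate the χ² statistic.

10.596

Total ratio parts = 3. Expected numbers out of 2718:
  tailless: 2718 × 2/3 = 1812
  tailed: 2718 × 1/3 = 906
χ² = Σ (O − E)² / E
  tailless: (1892 − 1812)² / 1812 = 3.5320
  tailed: (826 − 906)² / 906 = 7.0640
χ² = 3.5320 + 7.0640 = 10.596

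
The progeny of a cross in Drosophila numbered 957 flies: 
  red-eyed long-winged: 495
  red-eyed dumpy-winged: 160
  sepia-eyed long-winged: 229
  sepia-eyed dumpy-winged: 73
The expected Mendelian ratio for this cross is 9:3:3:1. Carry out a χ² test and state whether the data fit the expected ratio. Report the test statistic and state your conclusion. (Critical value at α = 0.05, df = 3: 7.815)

22.188; not consistent

The 9:3:3:1 ratio has 16 parts, so with N = 957 the expected counts are:
  red-eyed long-winged: 957 × 9/16 = 538.3125
  red-eyed dumpy-winged: 957 × 3/16 = 179.4375
  sepia-eyed long-winged: 957 × 3/16 = 179.4375
  sepia-eyed dumpy-winged: 957 × 1/16 = 59.8125
χ² = Σ (O − E)² / E
  red-eyed long-winged: (495 − 538.3125)² / 538.3125 = 3.4849
  red-eyed dumpy-winged: (160 − 179.4375)² / 179.4375 = 2.1056
  sepia-eyed long-winged: (229 − 179.4375)² / 179.4375 = 13.6897
  sepia-eyed dumpy-winged: (73 − 59.8125)² / 59.8125 = 2.9076
χ² = 3.4849 + 2.1056 + 13.6897 + 2.9076 = 22.1878 ≈ 22.188
Degrees of freedom = 4 − 1 = 3; critical value at α = 0.05 is 7.815.
Since 22.188 > 7.815, we reject the null hypothesis — the data do not fit the 9:3:3:1 ratio.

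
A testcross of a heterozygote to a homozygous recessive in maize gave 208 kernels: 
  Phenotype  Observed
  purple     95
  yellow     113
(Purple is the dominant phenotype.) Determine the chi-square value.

A testcross of a heterozygote (Aa × aa) gives a 1:1 phenotypic ratio.
Expected counts for N = 208 under a 1:1 ratio (total parts = 2):
  purple: 208 × 1/2 = 104
  yellow: 208 × 1/2 = 104
χ² = Σ (O − E)² / E
  purple: (95 − 104)² / 104 = 0.7788
  yellow: (113 − 104)² / 104 = 0.7788
χ² = 0.7788 + 0.7788 = 1.5576 ≈ 1.558

1.558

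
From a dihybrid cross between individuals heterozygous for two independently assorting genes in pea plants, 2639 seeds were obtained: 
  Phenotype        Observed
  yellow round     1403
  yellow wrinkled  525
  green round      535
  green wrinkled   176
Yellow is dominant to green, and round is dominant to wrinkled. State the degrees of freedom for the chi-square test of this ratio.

A dihybrid F₂ with independent assortment and complete dominance at both loci gives a 9:3:3:1 phenotypic ratio.
A goodness-of-fit test with 4 phenotype classes has df = 4 − 1 = 3.

3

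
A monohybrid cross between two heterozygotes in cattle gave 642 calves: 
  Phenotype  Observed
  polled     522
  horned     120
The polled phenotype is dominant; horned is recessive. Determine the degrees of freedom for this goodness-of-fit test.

1

For a monohybrid cross between heterozygotes with complete dominance, the expected phenotypic ratio is 3:1.
A goodness-of-fit test with 2 phenotype classes has df = 2 − 1 = 1.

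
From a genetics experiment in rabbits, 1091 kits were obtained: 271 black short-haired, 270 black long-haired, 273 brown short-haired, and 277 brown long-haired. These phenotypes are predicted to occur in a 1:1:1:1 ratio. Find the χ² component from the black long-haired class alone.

0.028

Total ratio parts = 4. Expected numbers out of 1091:
  black short-haired: 1091 × 1/4 = 272.75
  black long-haired: 1091 × 1/4 = 272.75
  brown short-haired: 1091 × 1/4 = 272.75
  brown long-haired: 1091 × 1/4 = 272.75
Contribution of black long-haired: (270 − 272.75)² / 272.75 = 0.0277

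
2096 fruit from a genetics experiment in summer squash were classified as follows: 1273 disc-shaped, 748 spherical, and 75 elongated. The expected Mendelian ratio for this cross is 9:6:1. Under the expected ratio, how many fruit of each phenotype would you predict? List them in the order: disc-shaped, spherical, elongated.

The 9:6:1 ratio has 16 parts, so with N = 2096 the expected counts are:
  disc-shaped: 2096 × 9/16 = 1179
  spherical: 2096 × 6/16 = 786
  elongated: 2096 × 1/16 = 131

1179, 786, 131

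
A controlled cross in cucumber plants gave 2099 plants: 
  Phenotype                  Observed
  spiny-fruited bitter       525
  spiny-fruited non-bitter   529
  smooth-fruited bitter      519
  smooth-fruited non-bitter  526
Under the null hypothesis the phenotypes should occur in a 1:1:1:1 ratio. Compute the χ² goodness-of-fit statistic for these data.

0.101

Under the 1:1:1:1 hypothesis (Σ ratio = 4, N = 2099):
  spiny-fruited bitter: 2099 × 1/4 = 524.75
  spiny-fruited non-bitter: 2099 × 1/4 = 524.75
  smooth-fruited bitter: 2099 × 1/4 = 524.75
  smooth-fruited non-bitter: 2099 × 1/4 = 524.75
χ² = Σ (O − E)² / E
  spiny-fruited bitter: (525 − 524.75)² / 524.75 = 0.0001
  spiny-fruited non-bitter: (529 − 524.75)² / 524.75 = 0.0344
  smooth-fruited bitter: (519 − 524.75)² / 524.75 = 0.0630
  smooth-fruited non-bitter: (526 − 524.75)² / 524.75 = 0.0030
χ² = 0.0001 + 0.0344 + 0.0630 + 0.0030 = 0.1005 ≈ 0.101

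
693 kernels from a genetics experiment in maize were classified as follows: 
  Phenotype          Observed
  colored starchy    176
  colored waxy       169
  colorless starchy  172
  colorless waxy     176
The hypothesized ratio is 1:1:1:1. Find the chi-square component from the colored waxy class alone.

Under the 1:1:1:1 hypothesis (Σ ratio = 4, N = 693):
  colored starchy: 693 × 1/4 = 173.25
  colored waxy: 693 × 1/4 = 173.25
  colorless starchy: 693 × 1/4 = 173.25
  colorless waxy: 693 × 1/4 = 173.25
Contribution of colored waxy: (169 − 173.25)² / 173.25 = 0.1043

0.104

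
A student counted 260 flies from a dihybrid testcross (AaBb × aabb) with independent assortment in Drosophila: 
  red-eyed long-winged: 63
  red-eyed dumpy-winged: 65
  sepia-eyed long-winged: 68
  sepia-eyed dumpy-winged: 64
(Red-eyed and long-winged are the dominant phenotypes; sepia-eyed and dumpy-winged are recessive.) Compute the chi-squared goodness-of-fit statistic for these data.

A dihybrid testcross with independent assortment gives a 1:1:1:1 ratio.
Under the 1:1:1:1 hypothesis (Σ ratio = 4, N = 260):
  red-eyed long-winged: 260 × 1/4 = 65
  red-eyed dumpy-winged: 260 × 1/4 = 65
  sepia-eyed long-winged: 260 × 1/4 = 65
  sepia-eyed dumpy-winged: 260 × 1/4 = 65
χ² = Σ (O − E)² / E
  red-eyed long-winged: (63 − 65)² / 65 = 0.0615
  red-eyed dumpy-winged: (65 − 65)² / 65 = 0.0000
  sepia-eyed long-winged: (68 − 65)² / 65 = 0.1385
  sepia-eyed dumpy-winged: (64 − 65)² / 65 = 0.0154
χ² = 0.0615 + 0.0000 + 0.1385 + 0.0154 = 0.2154 ≈ 0.215

0.215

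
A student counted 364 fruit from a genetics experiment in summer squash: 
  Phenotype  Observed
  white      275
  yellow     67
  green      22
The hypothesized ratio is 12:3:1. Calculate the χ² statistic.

0.062

Under the 12:3:1 hypothesis (Σ ratio = 16, N = 364):
  white: 364 × 12/16 = 273
  yellow: 364 × 3/16 = 68.25
  green: 364 × 1/16 = 22.75
χ² = Σ (O − E)² / E
  white: (275 − 273)² / 273 = 0.0147
  yellow: (67 − 68.25)² / 68.25 = 0.0229
  green: (22 − 22.75)² / 22.75 = 0.0247
χ² = 0.0147 + 0.0229 + 0.0247 = 0.0623 ≈ 0.062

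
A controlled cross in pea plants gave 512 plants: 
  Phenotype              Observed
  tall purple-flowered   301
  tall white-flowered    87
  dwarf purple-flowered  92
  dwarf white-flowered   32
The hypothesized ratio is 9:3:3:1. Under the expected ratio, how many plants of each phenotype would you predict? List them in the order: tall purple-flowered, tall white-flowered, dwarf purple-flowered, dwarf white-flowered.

Total ratio parts = 16. Expected numbers out of 512:
  tall purple-flowered: 512 × 9/16 = 288
  tall white-flowered: 512 × 3/16 = 96
  dwarf purple-flowered: 512 × 3/16 = 96
  dwarf white-flowered: 512 × 1/16 = 32

288, 96, 96, 32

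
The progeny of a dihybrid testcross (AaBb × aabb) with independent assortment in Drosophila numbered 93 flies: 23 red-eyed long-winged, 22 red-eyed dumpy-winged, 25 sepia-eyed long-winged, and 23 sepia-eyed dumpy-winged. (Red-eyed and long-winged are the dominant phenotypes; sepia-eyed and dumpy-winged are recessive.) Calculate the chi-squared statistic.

A dihybrid testcross with independent assortment gives a 1:1:1:1 ratio.
Total ratio parts = 4. Expected numbers out of 93:
  red-eyed long-winged: 93 × 1/4 = 23.25
  red-eyed dumpy-winged: 93 × 1/4 = 23.25
  sepia-eyed long-winged: 93 × 1/4 = 23.25
  sepia-eyed dumpy-winged: 93 × 1/4 = 23.25
χ² = Σ (O − E)² / E
  red-eyed long-winged: (23 − 23.25)² / 23.25 = 0.0027
  red-eyed dumpy-winged: (22 − 23.25)² / 23.25 = 0.0672
  sepia-eyed long-winged: (25 − 23.25)² / 23.25 = 0.1317
  sepia-eyed dumpy-winged: (23 − 23.25)² / 23.25 = 0.0027
χ² = 0.0027 + 0.0672 + 0.1317 + 0.0027 = 0.2043 ≈ 0.204

0.204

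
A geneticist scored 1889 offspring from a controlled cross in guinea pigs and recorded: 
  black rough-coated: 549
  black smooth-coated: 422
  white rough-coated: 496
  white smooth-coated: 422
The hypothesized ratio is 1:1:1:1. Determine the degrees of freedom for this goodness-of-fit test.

A goodness-of-fit test with 4 phenotype classes has df = 4 − 1 = 3.

3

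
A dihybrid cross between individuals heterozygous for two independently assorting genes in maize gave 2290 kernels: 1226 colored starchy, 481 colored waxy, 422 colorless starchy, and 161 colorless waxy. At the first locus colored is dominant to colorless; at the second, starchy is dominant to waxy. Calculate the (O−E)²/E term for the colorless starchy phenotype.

A dihybrid F₂ with independent assortment and complete dominance at both loci gives a 9:3:3:1 phenotypic ratio.
Under the 9:3:3:1 hypothesis (Σ ratio = 16, N = 2290):
  colored starchy: 2290 × 9/16 = 1288.125
  colored waxy: 2290 × 3/16 = 429.375
  colorless starchy: 2290 × 3/16 = 429.375
  colorless waxy: 2290 × 1/16 = 143.125
Contribution of colorless starchy: (422 − 429.375)² / 429.375 = 0.1267

0.127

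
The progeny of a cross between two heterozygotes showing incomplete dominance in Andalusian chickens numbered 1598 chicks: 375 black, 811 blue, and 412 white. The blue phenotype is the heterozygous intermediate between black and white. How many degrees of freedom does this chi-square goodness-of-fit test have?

With incomplete dominance, a heterozygote × heterozygote cross gives a 1:2:1 phenotypic ratio.
A goodness-of-fit test with 3 phenotype classes has df = 3 − 1 = 2.

2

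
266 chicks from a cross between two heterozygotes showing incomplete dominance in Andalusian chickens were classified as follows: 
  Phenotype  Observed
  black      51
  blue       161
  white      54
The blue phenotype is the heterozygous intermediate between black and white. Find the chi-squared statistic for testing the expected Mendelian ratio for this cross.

With incomplete dominance, a heterozygote × heterozygote cross gives a 1:2:1 phenotypic ratio.
Expected counts for N = 266 under a 1:2:1 ratio (total parts = 4):
  black: 266 × 1/4 = 66.5
  blue: 266 × 2/4 = 133
  white: 266 × 1/4 = 66.5
χ² = Σ (O − E)² / E
  black: (51 − 66.5)² / 66.5 = 3.6128
  blue: (161 − 133)² / 133 = 5.8947
  white: (54 − 66.5)² / 66.5 = 2.3496
χ² = 3.6128 + 5.8947 + 2.3496 = 11.8571 ≈ 11.857

11.857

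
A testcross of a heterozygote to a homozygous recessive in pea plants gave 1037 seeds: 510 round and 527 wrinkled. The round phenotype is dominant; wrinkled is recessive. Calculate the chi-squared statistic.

0.279

A testcross of a heterozygote (Aa × aa) gives a 1:1 phenotypic ratio.
Total ratio parts = 2. Expected numbers out of 1037:
  round: 1037 × 1/2 = 518.5
  wrinkled: 1037 × 1/2 = 518.5
χ² = Σ (O − E)² / E
  round: (510 − 518.5)² / 518.5 = 0.1393
  wrinkled: (527 − 518.5)² / 518.5 = 0.1393
χ² = 0.1393 + 0.1393 = 0.2786 ≈ 0.279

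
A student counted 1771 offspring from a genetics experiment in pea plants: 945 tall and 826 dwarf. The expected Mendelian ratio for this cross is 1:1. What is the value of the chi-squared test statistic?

Under the 1:1 hypothesis (Σ ratio = 2, N = 1771):
  tall: 1771 × 1/2 = 885.5
  dwarf: 1771 × 1/2 = 885.5
χ² = Σ (O − E)² / E
  tall: (945 − 885.5)² / 885.5 = 3.9980
  dwarf: (826 − 885.5)² / 885.5 = 3.9980
χ² = 3.9980 + 3.9980 = 7.996

7.996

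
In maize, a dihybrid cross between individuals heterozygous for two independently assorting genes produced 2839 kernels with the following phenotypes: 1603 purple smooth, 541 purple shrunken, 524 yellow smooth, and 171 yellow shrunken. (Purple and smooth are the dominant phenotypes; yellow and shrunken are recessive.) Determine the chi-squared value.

0.528

A dihybrid F₂ with independent assortment and complete dominance at both loci gives a 9:3:3:1 phenotypic ratio.
The 9:3:3:1 ratio has 16 parts, so with N = 2839 the expected counts are:
  purple smooth: 2839 × 9/16 = 1596.9375
  purple shrunken: 2839 × 3/16 = 532.3125
  yellow smooth: 2839 × 3/16 = 532.3125
  yellow shrunken: 2839 × 1/16 = 177.4375
χ² = Σ (O − E)² / E
  purple smooth: (1603 − 1596.9375)² / 1596.9375 = 0.0230
  purple shrunken: (541 − 532.3125)² / 532.3125 = 0.1418
  yellow smooth: (524 − 532.3125)² / 532.3125 = 0.1298
  yellow shrunken: (171 − 177.4375)² / 177.4375 = 0.2336
χ² = 0.0230 + 0.1418 + 0.1298 + 0.2336 = 0.5282 ≈ 0.528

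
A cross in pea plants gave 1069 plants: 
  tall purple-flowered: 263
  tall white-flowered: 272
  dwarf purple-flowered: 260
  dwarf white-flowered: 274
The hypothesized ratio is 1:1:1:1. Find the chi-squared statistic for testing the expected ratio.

0.519

Under the 1:1:1:1 hypothesis (Σ ratio = 4, N = 1069):
  tall purple-flowered: 1069 × 1/4 = 267.25
  tall white-flowered: 1069 × 1/4 = 267.25
  dwarf purple-flowered: 1069 × 1/4 = 267.25
  dwarf white-flowered: 1069 × 1/4 = 267.25
χ² = Σ (O − E)² / E
  tall purple-flowered: (263 − 267.25)² / 267.25 = 0.0676
  tall white-flowered: (272 − 267.25)² / 267.25 = 0.0844
  dwarf purple-flowered: (260 − 267.25)² / 267.25 = 0.1967
  dwarf white-flowered: (274 − 267.25)² / 267.25 = 0.1705
χ² = 0.0676 + 0.0844 + 0.1967 + 0.1705 = 0.5192 ≈ 0.519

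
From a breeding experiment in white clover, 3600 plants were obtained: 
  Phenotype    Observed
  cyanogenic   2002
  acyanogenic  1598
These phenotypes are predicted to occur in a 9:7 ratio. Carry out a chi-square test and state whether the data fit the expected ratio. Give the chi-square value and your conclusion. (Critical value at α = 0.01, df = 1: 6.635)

Expected counts for N = 3600 under a 9:7 ratio (total parts = 16):
  cyanogenic: 3600 × 9/16 = 2025
  acyanogenic: 3600 × 7/16 = 1575
χ² = Σ (O − E)² / E
  cyanogenic: (2002 − 2025)² / 2025 = 0.2612
  acyanogenic: (1598 − 1575)² / 1575 = 0.3359
χ² = 0.2612 + 0.3359 = 0.5971 ≈ 0.597
Degrees of freedom = 2 − 1 = 1; critical value at α = 0.01 is 6.635.
Since 0.597 < 6.635, we fail to reject the null hypothesis — the data are consistent with the 9:7 ratio.

0.597; consistent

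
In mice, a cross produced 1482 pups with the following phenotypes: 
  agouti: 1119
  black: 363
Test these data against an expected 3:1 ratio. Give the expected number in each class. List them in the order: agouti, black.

1111.5, 370.5

Expected counts for N = 1482 under a 3:1 ratio (total parts = 4):
  agouti: 1482 × 3/4 = 1111.5
  black: 1482 × 1/4 = 370.5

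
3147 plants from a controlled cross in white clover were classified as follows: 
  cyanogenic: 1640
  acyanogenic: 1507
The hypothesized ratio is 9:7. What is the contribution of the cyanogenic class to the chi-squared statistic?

9.575

The 9:7 ratio has 16 parts, so with N = 3147 the expected counts are:
  cyanogenic: 3147 × 9/16 = 1770.1875
  acyanogenic: 3147 × 7/16 = 1376.8125
Contribution of cyanogenic: (1640 − 1770.1875)² / 1770.1875 = 9.5746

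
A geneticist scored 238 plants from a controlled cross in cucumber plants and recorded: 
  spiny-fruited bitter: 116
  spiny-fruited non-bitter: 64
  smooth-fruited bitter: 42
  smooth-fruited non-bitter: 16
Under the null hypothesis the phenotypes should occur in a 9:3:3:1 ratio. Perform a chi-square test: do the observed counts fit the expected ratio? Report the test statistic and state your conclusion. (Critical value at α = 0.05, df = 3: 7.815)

Total ratio parts = 16. Expected numbers out of 238:
  spiny-fruited bitter: 238 × 9/16 = 133.875
  spiny-fruited non-bitter: 238 × 3/16 = 44.625
  smooth-fruited bitter: 238 × 3/16 = 44.625
  smooth-fruited non-bitter: 238 × 1/16 = 14.875
χ² = Σ (O − E)² / E
  spiny-fruited bitter: (116 − 133.875)² / 133.875 = 2.3867
  spiny-fruited non-bitter: (64 − 44.625)² / 44.625 = 8.4121
  smooth-fruited bitter: (42 − 44.625)² / 44.625 = 0.1544
  smooth-fruited non-bitter: (16 − 14.875)² / 14.875 = 0.0851
χ² = 2.3867 + 8.4121 + 0.1544 + 0.0851 = 11.0383 ≈ 11.038
Degrees of freedom = 4 − 1 = 3; critical value at α = 0.05 is 7.815.
Since 11.038 > 7.815, we reject the null hypothesis — the data do not fit the 9:3:3:1 ratio.

11.038; not consistent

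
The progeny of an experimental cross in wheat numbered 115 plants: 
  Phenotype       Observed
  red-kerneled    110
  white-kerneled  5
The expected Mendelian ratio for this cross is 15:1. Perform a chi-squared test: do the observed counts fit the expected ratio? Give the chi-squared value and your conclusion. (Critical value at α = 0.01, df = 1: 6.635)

0.710; consistent

Expected counts for N = 115 under a 15:1 ratio (total parts = 16):
  red-kerneled: 115 × 15/16 = 107.8125
  white-kerneled: 115 × 1/16 = 7.1875
χ² = Σ (O − E)² / E
  red-kerneled: (110 − 107.8125)² / 107.8125 = 0.0444
  white-kerneled: (5 − 7.1875)² / 7.1875 = 0.6658
χ² = 0.0444 + 0.6658 = 0.7102 ≈ 0.710
Degrees of freedom = 2 − 1 = 1; critical value at α = 0.01 is 6.635.
Since 0.710 < 6.635, we fail to reject the null hypothesis — the data are consistent with the 15:1 ratio.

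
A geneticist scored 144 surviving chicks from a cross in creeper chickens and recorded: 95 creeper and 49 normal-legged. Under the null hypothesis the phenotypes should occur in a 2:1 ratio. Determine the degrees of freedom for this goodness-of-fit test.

A goodness-of-fit test with 2 phenotype classes has df = 2 − 1 = 1.

1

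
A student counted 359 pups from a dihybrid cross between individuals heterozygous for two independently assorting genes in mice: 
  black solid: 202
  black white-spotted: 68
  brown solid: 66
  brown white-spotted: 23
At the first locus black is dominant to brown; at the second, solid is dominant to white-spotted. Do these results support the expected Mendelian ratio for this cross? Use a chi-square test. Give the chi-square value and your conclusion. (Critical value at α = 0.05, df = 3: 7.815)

A dihybrid F₂ with independent assortment and complete dominance at both loci gives a 9:3:3:1 phenotypic ratio.
Under the 9:3:3:1 hypothesis (Σ ratio = 16, N = 359):
  black solid: 359 × 9/16 = 201.9375
  black white-spotted: 359 × 3/16 = 67.3125
  brown solid: 359 × 3/16 = 67.3125
  brown white-spotted: 359 × 1/16 = 22.4375
χ² = Σ (O − E)² / E
  black solid: (202 − 201.9375)² / 201.9375 = 0.0000
  black white-spotted: (68 − 67.3125)² / 67.3125 = 0.0070
  brown solid: (66 − 67.3125)² / 67.3125 = 0.0256
  brown white-spotted: (23 − 22.4375)² / 22.4375 = 0.0141
χ² = 0.0000 + 0.0070 + 0.0256 + 0.0141 = 0.0467 ≈ 0.047
Degrees of freedom = 4 − 1 = 3; critical value at α = 0.05 is 7.815.
Since 0.047 < 7.815, we fail to reject the null hypothesis — the data are consistent with the 9:3:3:1 ratio.

0.047; consistent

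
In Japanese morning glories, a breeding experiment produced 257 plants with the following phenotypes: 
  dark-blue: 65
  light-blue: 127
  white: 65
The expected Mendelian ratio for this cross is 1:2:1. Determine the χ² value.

0.035

The 1:2:1 ratio has 4 parts, so with N = 257 the expected counts are:
  dark-blue: 257 × 1/4 = 64.25
  light-blue: 257 × 2/4 = 128.5
  white: 257 × 1/4 = 64.25
χ² = Σ (O − E)² / E
  dark-blue: (65 − 64.25)² / 64.25 = 0.0088
  light-blue: (127 − 128.5)² / 128.5 = 0.0175
  white: (65 − 64.25)² / 64.25 = 0.0088
χ² = 0.0088 + 0.0175 + 0.0088 = 0.0351 ≈ 0.035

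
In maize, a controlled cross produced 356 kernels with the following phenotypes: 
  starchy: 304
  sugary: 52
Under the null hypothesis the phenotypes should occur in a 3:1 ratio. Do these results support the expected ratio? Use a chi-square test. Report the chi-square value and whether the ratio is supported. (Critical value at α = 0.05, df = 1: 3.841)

20.509; not consistent

Under the 3:1 hypothesis (Σ ratio = 4, N = 356):
  starchy: 356 × 3/4 = 267
  sugary: 356 × 1/4 = 89
χ² = Σ (O − E)² / E
  starchy: (304 − 267)² / 267 = 5.1273
  sugary: (52 − 89)² / 89 = 15.3820
χ² = 5.1273 + 15.3820 = 20.5093 ≈ 20.509
Degrees of freedom = 2 − 1 = 1; critical value at α = 0.05 is 3.841.
Since 20.509 > 3.841, we reject the null hypothesis — the data do not fit the 3:1 ratio.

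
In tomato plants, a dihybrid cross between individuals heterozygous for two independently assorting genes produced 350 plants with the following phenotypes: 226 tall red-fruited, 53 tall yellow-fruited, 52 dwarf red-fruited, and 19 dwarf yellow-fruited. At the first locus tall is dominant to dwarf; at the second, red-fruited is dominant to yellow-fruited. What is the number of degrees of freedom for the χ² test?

3

A dihybrid F₂ with independent assortment and complete dominance at both loci gives a 9:3:3:1 phenotypic ratio.
A goodness-of-fit test with 4 phenotype classes has df = 4 − 1 = 3.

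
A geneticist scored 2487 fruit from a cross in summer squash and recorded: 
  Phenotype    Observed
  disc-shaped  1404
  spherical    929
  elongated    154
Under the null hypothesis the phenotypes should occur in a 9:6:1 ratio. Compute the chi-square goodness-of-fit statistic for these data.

0.046

The 9:6:1 ratio has 16 parts, so with N = 2487 the expected counts are:
  disc-shaped: 2487 × 9/16 = 1398.9375
  spherical: 2487 × 6/16 = 932.625
  elongated: 2487 × 1/16 = 155.4375
χ² = Σ (O − E)² / E
  disc-shaped: (1404 − 1398.9375)² / 1398.9375 = 0.0183
  spherical: (929 − 932.625)² / 932.625 = 0.0141
  elongated: (154 − 155.4375)² / 155.4375 = 0.0133
χ² = 0.0183 + 0.0141 + 0.0133 = 0.0457 ≈ 0.046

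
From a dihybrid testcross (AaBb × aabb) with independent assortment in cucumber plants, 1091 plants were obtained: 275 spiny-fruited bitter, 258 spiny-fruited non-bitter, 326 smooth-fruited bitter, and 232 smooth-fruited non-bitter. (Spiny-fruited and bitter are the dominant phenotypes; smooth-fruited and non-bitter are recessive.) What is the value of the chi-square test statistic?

17.301

A dihybrid testcross with independent assortment gives a 1:1:1:1 ratio.
The 1:1:1:1 ratio has 4 parts, so with N = 1091 the expected counts are:
  spiny-fruited bitter: 1091 × 1/4 = 272.75
  spiny-fruited non-bitter: 1091 × 1/4 = 272.75
  smooth-fruited bitter: 1091 × 1/4 = 272.75
  smooth-fruited non-bitter: 1091 × 1/4 = 272.75
χ² = Σ (O − E)² / E
  spiny-fruited bitter: (275 − 272.75)² / 272.75 = 0.0186
  spiny-fruited non-bitter: (258 − 272.75)² / 272.75 = 0.7977
  smooth-fruited bitter: (326 − 272.75)² / 272.75 = 10.3962
  smooth-fruited non-bitter: (232 − 272.75)² / 272.75 = 6.0882
χ² = 0.0186 + 0.7977 + 10.3962 + 6.0882 = 17.3007 ≈ 17.301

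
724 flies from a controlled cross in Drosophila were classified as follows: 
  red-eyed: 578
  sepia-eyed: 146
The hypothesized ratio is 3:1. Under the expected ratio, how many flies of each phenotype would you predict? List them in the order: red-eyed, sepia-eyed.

543, 181

Expected counts for N = 724 under a 3:1 ratio (total parts = 4):
  red-eyed: 724 × 3/4 = 543
  sepia-eyed: 724 × 1/4 = 181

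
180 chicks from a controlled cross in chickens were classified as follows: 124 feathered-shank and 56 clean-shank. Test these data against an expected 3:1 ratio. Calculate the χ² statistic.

3.585

Under the 3:1 hypothesis (Σ ratio = 4, N = 180):
  feathered-shank: 180 × 3/4 = 135
  clean-shank: 180 × 1/4 = 45
χ² = Σ (O − E)² / E
  feathered-shank: (124 − 135)² / 135 = 0.8963
  clean-shank: (56 − 45)² / 45 = 2.6889
χ² = 0.8963 + 2.6889 = 3.5852 ≈ 3.585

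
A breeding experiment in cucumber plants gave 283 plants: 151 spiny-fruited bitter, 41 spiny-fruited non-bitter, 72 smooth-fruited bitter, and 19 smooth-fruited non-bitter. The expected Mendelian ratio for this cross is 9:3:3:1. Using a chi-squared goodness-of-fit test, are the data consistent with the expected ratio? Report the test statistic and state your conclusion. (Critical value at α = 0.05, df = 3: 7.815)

10.019; not consistent

The 9:3:3:1 ratio has 16 parts, so with N = 283 the expected counts are:
  spiny-fruited bitter: 283 × 9/16 = 159.1875
  spiny-fruited non-bitter: 283 × 3/16 = 53.0625
  smooth-fruited bitter: 283 × 3/16 = 53.0625
  smooth-fruited non-bitter: 283 × 1/16 = 17.6875
χ² = Σ (O − E)² / E
  spiny-fruited bitter: (151 − 159.1875)² / 159.1875 = 0.4211
  spiny-fruited non-bitter: (41 − 53.0625)² / 53.0625 = 2.7421
  smooth-fruited bitter: (72 − 53.0625)² / 53.0625 = 6.7586
  smooth-fruited non-bitter: (19 − 17.6875)² / 17.6875 = 0.0974
χ² = 0.4211 + 2.7421 + 6.7586 + 0.0974 = 10.0192 ≈ 10.019
Degrees of freedom = 4 − 1 = 3; critical value at α = 0.05 is 7.815.
Since 10.019 > 7.815, we reject the null hypothesis — the data do not fit the 9:3:3:1 ratio.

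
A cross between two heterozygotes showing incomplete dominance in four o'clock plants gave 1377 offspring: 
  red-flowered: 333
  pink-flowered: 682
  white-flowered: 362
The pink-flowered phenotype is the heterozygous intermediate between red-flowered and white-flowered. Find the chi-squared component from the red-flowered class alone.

0.368

With incomplete dominance, a heterozygote × heterozygote cross gives a 1:2:1 phenotypic ratio.
The 1:2:1 ratio has 4 parts, so with N = 1377 the expected counts are:
  red-flowered: 1377 × 1/4 = 344.25
  pink-flowered: 1377 × 2/4 = 688.5
  white-flowered: 1377 × 1/4 = 344.25
Contribution of red-flowered: (333 − 344.25)² / 344.25 = 0.3676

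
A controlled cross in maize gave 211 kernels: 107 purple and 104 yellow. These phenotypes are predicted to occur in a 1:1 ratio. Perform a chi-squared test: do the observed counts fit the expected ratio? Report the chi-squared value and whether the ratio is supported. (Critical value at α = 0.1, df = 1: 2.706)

Expected counts for N = 211 under a 1:1 ratio (total parts = 2):
  purple: 211 × 1/2 = 105.5
  yellow: 211 × 1/2 = 105.5
χ² = Σ (O − E)² / E
  purple: (107 − 105.5)² / 105.5 = 0.0213
  yellow: (104 − 105.5)² / 105.5 = 0.0213
χ² = 0.0213 + 0.0213 = 0.0426 ≈ 0.043
Degrees of freedom = 2 − 1 = 1; critical value at α = 0.1 is 2.706.
Since 0.043 < 2.706, we fail to reject the null hypothesis — the data are consistent with the 1:1 ratio.

0.043; consistent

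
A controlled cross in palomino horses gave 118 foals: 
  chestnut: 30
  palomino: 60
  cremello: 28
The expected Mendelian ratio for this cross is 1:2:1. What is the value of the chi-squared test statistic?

0.102

The 1:2:1 ratio has 4 parts, so with N = 118 the expected counts are:
  chestnut: 118 × 1/4 = 29.5
  palomino: 118 × 2/4 = 59
  cremello: 118 × 1/4 = 29.5
χ² = Σ (O − E)² / E
  chestnut: (30 − 29.5)² / 29.5 = 0.0085
  palomino: (60 − 59)² / 59 = 0.0169
  cremello: (28 − 29.5)² / 29.5 = 0.0763
χ² = 0.0085 + 0.0169 + 0.0763 = 0.1017 ≈ 0.102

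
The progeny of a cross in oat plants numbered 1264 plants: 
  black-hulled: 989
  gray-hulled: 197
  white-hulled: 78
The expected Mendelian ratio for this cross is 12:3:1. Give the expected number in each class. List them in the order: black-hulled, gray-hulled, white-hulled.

Under the 12:3:1 hypothesis (Σ ratio = 16, N = 1264):
  black-hulled: 1264 × 12/16 = 948
  gray-hulled: 1264 × 3/16 = 237
  white-hulled: 1264 × 1/16 = 79

948, 237, 79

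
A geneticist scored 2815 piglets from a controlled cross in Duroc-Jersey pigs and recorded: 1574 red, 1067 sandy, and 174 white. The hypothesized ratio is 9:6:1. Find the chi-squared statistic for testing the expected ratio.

The 9:6:1 ratio has 16 parts, so with N = 2815 the expected counts are:
  red: 2815 × 9/16 = 1583.4375
  sandy: 2815 × 6/16 = 1055.625
  white: 2815 × 1/16 = 175.9375
χ² = Σ (O − E)² / E
  red: (1574 − 1583.4375)² / 1583.4375 = 0.0562
  sandy: (1067 − 1055.625)² / 1055.625 = 0.1226
  white: (174 − 175.9375)² / 175.9375 = 0.0213
χ² = 0.0562 + 0.1226 + 0.0213 = 0.2001 ≈ 0.200

0.200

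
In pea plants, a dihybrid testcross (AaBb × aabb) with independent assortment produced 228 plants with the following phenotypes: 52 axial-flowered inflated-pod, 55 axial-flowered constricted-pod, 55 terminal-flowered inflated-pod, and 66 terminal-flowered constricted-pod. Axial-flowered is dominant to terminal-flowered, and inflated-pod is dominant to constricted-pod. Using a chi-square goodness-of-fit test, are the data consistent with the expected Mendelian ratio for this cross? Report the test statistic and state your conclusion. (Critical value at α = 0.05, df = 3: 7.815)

2.000; consistent

A dihybrid testcross with independent assortment gives a 1:1:1:1 ratio.
Total ratio parts = 4. Expected numbers out of 228:
  axial-flowered inflated-pod: 228 × 1/4 = 57
  axial-flowered constricted-pod: 228 × 1/4 = 57
  terminal-flowered inflated-pod: 228 × 1/4 = 57
  terminal-flowered constricted-pod: 228 × 1/4 = 57
χ² = Σ (O − E)² / E
  axial-flowered inflated-pod: (52 − 57)² / 57 = 0.4386
  axial-flowered constricted-pod: (55 − 57)² / 57 = 0.0702
  terminal-flowered inflated-pod: (55 − 57)² / 57 = 0.0702
  terminal-flowered constricted-pod: (66 − 57)² / 57 = 1.4211
χ² = 0.4386 + 0.0702 + 0.0702 + 1.4211 = 2.0001 ≈ 2.000
Degrees of freedom = 4 − 1 = 3; critical value at α = 0.05 is 7.815.
Since 2.000 < 7.815, we fail to reject the null hypothesis — the data are consistent with the 1:1:1:1 ratio.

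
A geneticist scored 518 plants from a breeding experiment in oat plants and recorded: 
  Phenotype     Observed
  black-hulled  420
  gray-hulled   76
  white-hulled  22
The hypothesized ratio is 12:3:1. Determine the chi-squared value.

Expected counts for N = 518 under a 12:3:1 ratio (total parts = 16):
  black-hulled: 518 × 12/16 = 388.5
  gray-hulled: 518 × 3/16 = 97.125
  white-hulled: 518 × 1/16 = 32.375
χ² = Σ (O − E)² / E
  black-hulled: (420 − 388.5)² / 388.5 = 2.5541
  gray-hulled: (76 − 97.125)² / 97.125 = 4.5948
  white-hulled: (22 − 32.375)² / 32.375 = 3.3248
χ² = 2.5541 + 4.5948 + 3.3248 = 10.4737 ≈ 10.474

10.474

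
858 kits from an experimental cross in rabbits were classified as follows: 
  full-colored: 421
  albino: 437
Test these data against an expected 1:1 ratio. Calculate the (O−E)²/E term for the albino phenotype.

Expected counts for N = 858 under a 1:1 ratio (total parts = 2):
  full-colored: 858 × 1/2 = 429
  albino: 858 × 1/2 = 429
Contribution of albino: (437 − 429)² / 429 = 0.1492

0.149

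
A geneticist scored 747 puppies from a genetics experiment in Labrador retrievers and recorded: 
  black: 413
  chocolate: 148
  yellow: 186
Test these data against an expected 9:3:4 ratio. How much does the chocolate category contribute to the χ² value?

0.450

Total ratio parts = 16. Expected numbers out of 747:
  black: 747 × 9/16 = 420.1875
  chocolate: 747 × 3/16 = 140.0625
  yellow: 747 × 4/16 = 186.75
Contribution of chocolate: (148 − 140.0625)² / 140.0625 = 0.4498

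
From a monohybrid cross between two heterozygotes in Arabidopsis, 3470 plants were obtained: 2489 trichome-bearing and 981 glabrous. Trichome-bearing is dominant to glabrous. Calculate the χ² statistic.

19.800

For a monohybrid cross between heterozygotes with complete dominance, the expected phenotypic ratio is 3:1.
Under the 3:1 hypothesis (Σ ratio = 4, N = 3470):
  trichome-bearing: 3470 × 3/4 = 2602.5
  glabrous: 3470 × 1/4 = 867.5
χ² = Σ (O − E)² / E
  trichome-bearing: (2489 − 2602.5)² / 2602.5 = 4.9500
  glabrous: (981 − 867.5)² / 867.5 = 14.8499
χ² = 4.9500 + 14.8499 = 19.7999 ≈ 19.800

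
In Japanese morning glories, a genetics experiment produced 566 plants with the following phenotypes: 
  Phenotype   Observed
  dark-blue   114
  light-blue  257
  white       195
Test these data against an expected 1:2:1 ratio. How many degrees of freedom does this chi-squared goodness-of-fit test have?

A goodness-of-fit test with 3 phenotype classes has df = 3 − 1 = 2.

2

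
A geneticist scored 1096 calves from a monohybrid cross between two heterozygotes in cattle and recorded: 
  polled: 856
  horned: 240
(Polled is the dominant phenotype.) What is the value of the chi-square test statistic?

For a monohybrid cross between heterozygotes with complete dominance, the expected phenotypic ratio is 3:1.
Total ratio parts = 4. Expected numbers out of 1096:
  polled: 1096 × 3/4 = 822
  horned: 1096 × 1/4 = 274
χ² = Σ (O − E)² / E
  polled: (856 − 822)² / 822 = 1.4063
  horned: (240 − 274)² / 274 = 4.2190
χ² = 1.4063 + 4.2190 = 5.6253 ≈ 5.625

5.625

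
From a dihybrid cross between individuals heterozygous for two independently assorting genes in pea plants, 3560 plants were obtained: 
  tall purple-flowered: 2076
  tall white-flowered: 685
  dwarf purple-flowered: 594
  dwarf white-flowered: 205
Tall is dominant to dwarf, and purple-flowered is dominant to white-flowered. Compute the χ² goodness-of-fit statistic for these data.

12.626

A dihybrid F₂ with independent assortment and complete dominance at both loci gives a 9:3:3:1 phenotypic ratio.
The 9:3:3:1 ratio has 16 parts, so with N = 3560 the expected counts are:
  tall purple-flowered: 3560 × 9/16 = 2002.5
  tall white-flowered: 3560 × 3/16 = 667.5
  dwarf purple-flowered: 3560 × 3/16 = 667.5
  dwarf white-flowered: 3560 × 1/16 = 222.5
χ² = Σ (O − E)² / E
  tall purple-flowered: (2076 − 2002.5)² / 2002.5 = 2.6978
  tall white-flowered: (685 − 667.5)² / 667.5 = 0.4588
  dwarf purple-flowered: (594 − 667.5)² / 667.5 = 8.0933
  dwarf white-flowered: (205 − 222.5)² / 222.5 = 1.3764
χ² = 2.6978 + 0.4588 + 8.0933 + 1.3764 = 12.6263 ≈ 12.626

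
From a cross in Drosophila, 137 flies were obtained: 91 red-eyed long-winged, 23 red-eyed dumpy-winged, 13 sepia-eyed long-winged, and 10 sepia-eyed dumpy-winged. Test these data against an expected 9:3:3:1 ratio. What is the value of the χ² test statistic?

Expected counts for N = 137 under a 9:3:3:1 ratio (total parts = 16):
  red-eyed long-winged: 137 × 9/16 = 77.0625
  red-eyed dumpy-winged: 137 × 3/16 = 25.6875
  sepia-eyed long-winged: 137 × 3/16 = 25.6875
  sepia-eyed dumpy-winged: 137 × 1/16 = 8.5625
χ² = Σ (O − E)² / E
  red-eyed long-winged: (91 − 77.0625)² / 77.0625 = 2.5207
  red-eyed dumpy-winged: (23 − 25.6875)² / 25.6875 = 0.2812
  sepia-eyed long-winged: (13 − 25.6875)² / 25.6875 = 6.2666
  sepia-eyed dumpy-winged: (10 − 8.5625)² / 8.5625 = 0.2413
χ² = 2.5207 + 0.2812 + 6.2666 + 0.2413 = 9.3098 ≈ 9.310

9.310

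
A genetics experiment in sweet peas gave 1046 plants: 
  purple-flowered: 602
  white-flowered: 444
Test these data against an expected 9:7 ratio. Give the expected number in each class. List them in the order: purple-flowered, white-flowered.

588.375, 457.625

The 9:7 ratio has 16 parts, so with N = 1046 the expected counts are:
  purple-flowered: 1046 × 9/16 = 588.375
  white-flowered: 1046 × 7/16 = 457.625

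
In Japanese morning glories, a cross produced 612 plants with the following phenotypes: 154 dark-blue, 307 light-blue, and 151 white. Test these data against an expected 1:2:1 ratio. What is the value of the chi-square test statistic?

The 1:2:1 ratio has 4 parts, so with N = 612 the expected counts are:
  dark-blue: 612 × 1/4 = 153
  light-blue: 612 × 2/4 = 306
  white: 612 × 1/4 = 153
χ² = Σ (O − E)² / E
  dark-blue: (154 − 153)² / 153 = 0.0065
  light-blue: (307 − 306)² / 306 = 0.0033
  white: (151 − 153)² / 153 = 0.0261
χ² = 0.0065 + 0.0033 + 0.0261 = 0.0359 ≈ 0.036

0.036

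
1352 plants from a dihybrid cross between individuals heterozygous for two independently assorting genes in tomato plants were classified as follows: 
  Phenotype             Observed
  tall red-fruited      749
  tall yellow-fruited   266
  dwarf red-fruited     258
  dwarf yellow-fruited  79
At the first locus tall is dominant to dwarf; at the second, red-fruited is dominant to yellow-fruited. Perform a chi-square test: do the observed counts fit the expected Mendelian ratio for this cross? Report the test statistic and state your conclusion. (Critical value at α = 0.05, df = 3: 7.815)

1.228; consistent

A dihybrid F₂ with independent assortment and complete dominance at both loci gives a 9:3:3:1 phenotypic ratio.
The 9:3:3:1 ratio has 16 parts, so with N = 1352 the expected counts are:
  tall red-fruited: 1352 × 9/16 = 760.5
  tall yellow-fruited: 1352 × 3/16 = 253.5
  dwarf red-fruited: 1352 × 3/16 = 253.5
  dwarf yellow-fruited: 1352 × 1/16 = 84.5
χ² = Σ (O − E)² / E
  tall red-fruited: (749 − 760.5)² / 760.5 = 0.1739
  tall yellow-fruited: (266 − 253.5)² / 253.5 = 0.6164
  dwarf red-fruited: (258 − 253.5)² / 253.5 = 0.0799
  dwarf yellow-fruited: (79 − 84.5)² / 84.5 = 0.3580
χ² = 0.1739 + 0.6164 + 0.0799 + 0.3580 = 1.2282 ≈ 1.228
Degrees of freedom = 4 − 1 = 3; critical value at α = 0.05 is 7.815.
Since 1.228 < 7.815, we fail to reject the null hypothesis — the data are consistent with the 9:3:3:1 ratio.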